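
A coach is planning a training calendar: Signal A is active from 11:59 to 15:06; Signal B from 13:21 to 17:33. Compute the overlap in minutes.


Interval A: [719, 906] minutes from midnight
Interval B: [801, 1053] minutes from midnight
Overlap start = max(719, 801) = 801
Overlap end = min(906, 1053) = 906
Overlap = 906 - 801 = 105 minutes

105


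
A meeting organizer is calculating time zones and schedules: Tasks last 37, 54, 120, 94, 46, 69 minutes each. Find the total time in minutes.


Durations: 37, 54, 120, 94, 46, 69
Running sum: 37
+ 54 = 91
+ 120 = 211
+ 94 = 305
+ 46 = 351
+ 69 = 420
Total duration: 420 minutes
That is 7 hours and 0 minutes

420


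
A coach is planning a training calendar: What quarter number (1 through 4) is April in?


Month: April (month 4)
Q1: January-March (months 1-3)
Q2: April-June (months 4-6)
Q3: July-September (months 7-9)
Q4: October-December (months 10-12)
Month 4 falls in Q2

2


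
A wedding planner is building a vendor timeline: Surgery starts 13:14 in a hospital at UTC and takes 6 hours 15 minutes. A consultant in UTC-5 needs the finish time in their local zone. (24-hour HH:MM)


Start: 13:14 in UTC
Step 1 - add duration:
  minutes: 14 + 15 = 29
  hours: 13 + 6 + 0 = 19
  end in UTC: 19:29
Step 2 - convert UTC -> UTC-5:
  offset difference: -5 - (0) = -5 hours
  19 + (-5) = 14 -> mod 24 = 14
Result: 14:29 in UTC-5

14:29


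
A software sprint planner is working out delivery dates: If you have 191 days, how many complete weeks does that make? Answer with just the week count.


Total days: 191
Days per week: 7
Division: 191 / 7 = 27 remainder 2
Complete weeks: 27
Remaining days: 2

27


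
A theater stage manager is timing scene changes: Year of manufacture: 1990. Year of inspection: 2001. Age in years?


Birth year: 1990
Current year: 2001
Age = current year - birth year
Age = 2001 - 1990 = 11

11


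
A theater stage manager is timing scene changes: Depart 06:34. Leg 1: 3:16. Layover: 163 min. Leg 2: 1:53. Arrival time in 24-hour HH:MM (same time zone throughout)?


Depart: 06:34
Leg 1: +196 min -> 09:50
Layover: +163 min -> 12:33
Leg 2: +113 min -> 14:26
Total travel: 472 minutes = 7h 52m
Arrival: 14:26

14:26


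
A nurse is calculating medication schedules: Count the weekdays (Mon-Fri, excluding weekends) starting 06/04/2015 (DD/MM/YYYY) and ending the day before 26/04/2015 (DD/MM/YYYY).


Start: 2015-04-06 (Monday)
End (exclusive): 2015-04-26 (Sunday)
Total calendar days: 20
Full weeks: 20 // 7 = 2 -> 10 weekdays
Remaining 6 days starting on Monday:
  Mon(w), Tue(w), Wed(w), Thu(w), Fri(w), Sat(-) -> 5 weekdays
Total business days: 10 + 5 = 15

15


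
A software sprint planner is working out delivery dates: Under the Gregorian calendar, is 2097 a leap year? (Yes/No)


Year: 2097
Divisible by 4? 2097 / 4 = 524.25 -> No
Not divisible by 4, so NOT a leap year

No


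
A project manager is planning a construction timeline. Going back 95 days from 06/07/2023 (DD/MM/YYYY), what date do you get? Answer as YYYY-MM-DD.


Start: 2023-07-06
Subtracting 95 days
Days already passed in July: 6
After going back through July: 89 more days to subtract
June 2023: 30 days, 59 remaining
May 2023: 31 days, 28 remaining
April 2023 has 30 days, need 28
Result: 2023-04-02

2023-04-02


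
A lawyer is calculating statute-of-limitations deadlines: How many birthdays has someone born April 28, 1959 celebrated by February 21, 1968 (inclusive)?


Birth: 1959-04-28
Reference: 1968-02-21
Year difference: 1968 - 1959 = 9
Has birthday (04-28) occurred by 02-21? No
Birthday not yet reached this year -> subtract 1
Age in full years: 8

8


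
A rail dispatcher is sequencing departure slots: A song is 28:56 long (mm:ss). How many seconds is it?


Minutes: 28
Extra seconds: 56
Seconds per minute: 60
Minutes to seconds: 28 x 60 = 1680
Total: 1680 + 56 = 1736

1736


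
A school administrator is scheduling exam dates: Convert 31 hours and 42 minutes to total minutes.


Hours: 31
Minutes: 42
Convert hours to minutes: 31 x 60 = 1860
Add remaining minutes: 1860 + 42 = 1902

1902


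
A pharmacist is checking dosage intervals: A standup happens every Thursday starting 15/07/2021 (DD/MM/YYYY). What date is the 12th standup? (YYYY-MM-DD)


First occurrence: 2021-07-15 (occurrence 1)
Each occurrence is 7 days after the previous.
Occurrence 12 is 11 weeks after the first.
11 weeks = 77 days
2021-07-15 + 77 days = 2021-09-30

2021-09-30


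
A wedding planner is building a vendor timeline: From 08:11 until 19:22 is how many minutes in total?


Start time: 08:11 = 491 minutes from midnight
End time: 19:22 = 1162 minutes from midnight
Difference: 1162 - 491 = 671 minutes
That is 11 hours and 11 minutes

671


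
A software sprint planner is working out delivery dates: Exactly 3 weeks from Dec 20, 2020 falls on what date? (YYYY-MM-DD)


Start: 2020-12-20
Weeks to add: 3
Convert to days: 3 x 7 = 21 days
Add 21 days to 2020-12-20
Result: 2021-01-10

2021-01-10


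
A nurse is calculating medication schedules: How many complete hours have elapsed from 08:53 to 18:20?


Start: 08:53
End: 18:20
Hour difference: 18 - 8 = 10 hours
Minute difference: 20 - 53 = -33 minutes
Total minutes: 567
Complete hours: 567 / 60 = 9 (remainder 27)

9


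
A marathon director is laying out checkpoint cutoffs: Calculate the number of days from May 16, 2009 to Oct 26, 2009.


Start date: 2009-05-16
End date: 2009-10-26
May 2009: +16 days
Jun 2009: +30 days
Jul 2009: +31 days
... (3 more months)
Total: 163 days

163


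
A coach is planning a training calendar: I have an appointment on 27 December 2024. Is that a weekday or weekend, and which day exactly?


Date: 2024-12-27
January 1, 2024 is a Monday
Day of year: 362
Offset from Jan 1: 361 days
361 mod 7 = 4
Result: Friday

Friday


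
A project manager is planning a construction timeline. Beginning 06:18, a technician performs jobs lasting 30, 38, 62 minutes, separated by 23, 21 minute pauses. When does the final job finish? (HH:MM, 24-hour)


Start: 06:18 = 378 min from midnight
  after task 1 (30 min): 06:48
  after break (23 min): 07:11
  after task 2 (38 min): 07:49
  after break (21 min): 08:10
  after task 3 (62 min): 09:12
Total elapsed: 174 minutes
End time: 09:12

09:12


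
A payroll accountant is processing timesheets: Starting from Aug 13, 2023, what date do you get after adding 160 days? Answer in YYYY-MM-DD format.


Start: 2023-08-13
Adding 160 days
Days remaining in August: 18
After August: 142 days still to add
September 2023: 30 days, 112 remaining
October 2023: 31 days, 81 remaining
November 2023: 30 days, 51 remaining
December 2023: 31 days, 20 remaining
Result: 2024-01-20

2024-01-20


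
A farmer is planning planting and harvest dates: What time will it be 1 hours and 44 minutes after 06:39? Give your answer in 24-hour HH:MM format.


Start time: 06:39
Adding: 1 hours 44 minutes
Minutes: 39 + 44 = 83
Minute overflow: 83 >= 60, so carry 1 hour, minutes = 23
Hours: 6 + 1 + 1 = 8
Result: 08:23

08:23


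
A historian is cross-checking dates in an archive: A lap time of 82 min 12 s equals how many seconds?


Minutes: 82
Seconds: 12
Convert minutes to seconds: 82 x 60 = 4920
Add remaining seconds: 4920 + 12 = 4932

4932


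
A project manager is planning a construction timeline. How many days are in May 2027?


Month: May
Year: 2027
May is a 31-day month
Total: 31 days

31


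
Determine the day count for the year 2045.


Year: 2045
Check leap year rules:
Divisible by 4? No
2045 is not a leap year
Days: 365

365


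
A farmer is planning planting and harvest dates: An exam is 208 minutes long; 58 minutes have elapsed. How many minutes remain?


Total budget: 208 minutes
Time used: 58 minutes
Remaining: 208 - 58 = 150 minutes
Percent used: 27.9%
Percent remaining: 72.1%

150


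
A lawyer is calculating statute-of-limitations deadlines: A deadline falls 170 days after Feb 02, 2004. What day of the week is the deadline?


Start: 2004-02-02 (Monday)
Step 1 - find target date: add 170 days
  2004-02-02 + 170 days = 2004-07-21
Step 2 - day of week:
  170 mod 7 = 2
  Monday + 2 days -> Wednesday
Result: Wednesday (2004-07-21)

Wednesday


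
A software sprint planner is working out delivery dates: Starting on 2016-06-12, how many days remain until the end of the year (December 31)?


Start: June 12, 2016
End: December 31, 2016
Days left in June: 18
July: 31
August: 31
September: 30
October: 31
... plus remaining months
Sum of remaining months: 184
Total: 18 + 184 = 202

202


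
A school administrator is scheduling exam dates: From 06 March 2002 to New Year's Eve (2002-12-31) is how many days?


Start: March 06, 2002
End: December 31, 2002
Days left in March: 25
April: 30
May: 31
June: 30
July: 31
... plus remaining months
Sum of remaining months: 275
Total: 25 + 275 = 300

300


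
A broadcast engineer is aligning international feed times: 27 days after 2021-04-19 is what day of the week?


Start: 2021-04-19 (Monday)
Step 1 - find target date: add 27 days
  2021-04-19 + 27 days = 2021-05-16
Step 2 - day of week:
  27 mod 7 = 6
  Monday + 6 days -> Sunday
Result: Sunday (2021-05-16)

Sunday


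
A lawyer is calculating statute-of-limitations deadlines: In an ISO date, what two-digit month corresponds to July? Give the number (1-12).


Calendar month order:
6. June
7. July <--
8. August
July is month number 7

7


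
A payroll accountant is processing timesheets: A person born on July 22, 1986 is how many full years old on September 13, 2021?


Birth: 1986-07-22
Reference: 2021-09-13
Year difference: 2021 - 1986 = 35
Has birthday (07-22) occurred by 09-13? Yes
Age in full years: 35

35


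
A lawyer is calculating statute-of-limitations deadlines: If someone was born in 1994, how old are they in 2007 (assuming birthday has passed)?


Birth year: 1994
Current year: 2007
Age = current year - birth year
Age = 2007 - 1994 = 13

13


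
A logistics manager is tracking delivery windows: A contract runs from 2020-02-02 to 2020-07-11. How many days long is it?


Start date: 2020-02-02
End date: 2020-07-11
Feb 2020: +28 days
Mar 2020: +31 days
Apr 2020: +30 days
... (3 more months)
Total: 160 days

160


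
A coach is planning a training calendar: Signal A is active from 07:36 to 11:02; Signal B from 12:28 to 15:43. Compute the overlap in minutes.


Interval A: [456, 662] minutes from midnight
Interval B: [748, 943] minutes from midnight
Overlap start = max(456, 748) = 748
Overlap end = min(662, 943) = 662
End <= start, so the intervals do not overlap: 0 minutes

0


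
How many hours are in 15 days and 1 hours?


Days: 15
Extra hours: 1
Hours per day: 24
Days to hours: 15 x 24 = 360
Total: 360 + 1 = 361

361


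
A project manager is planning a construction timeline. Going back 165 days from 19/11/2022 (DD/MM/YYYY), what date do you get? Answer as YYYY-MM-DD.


Start: 2022-11-19
Subtracting 165 days
Days already passed in November: 19
After going back through November: 146 more days to subtract
October 2022: 31 days, 115 remaining
September 2022: 30 days, 85 remaining
August 2022: 31 days, 54 remaining
July 2022: 31 days, 23 remaining
Result: 2022-06-07

2022-06-07


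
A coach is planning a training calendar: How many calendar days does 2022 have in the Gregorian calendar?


Year: 2022
Check leap year rules:
Divisible by 4? No
2022 is not a leap year
Days: 365

365


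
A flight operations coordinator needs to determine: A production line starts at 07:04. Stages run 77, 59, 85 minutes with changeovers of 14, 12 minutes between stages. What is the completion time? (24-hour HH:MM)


Start: 07:04 = 424 min from midnight
  after task 1 (77 min): 08:21
  after break (14 min): 08:35
  after task 2 (59 min): 09:34
  after break (12 min): 09:46
  after task 3 (85 min): 11:11
Total elapsed: 247 minutes
End time: 11:11

11:11


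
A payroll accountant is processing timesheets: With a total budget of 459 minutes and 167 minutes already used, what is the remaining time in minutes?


Total budget: 459 minutes
Time used: 167 minutes
Remaining: 459 - 167 = 292 minutes
Percent used: 36.4%
Percent remaining: 63.6%

292


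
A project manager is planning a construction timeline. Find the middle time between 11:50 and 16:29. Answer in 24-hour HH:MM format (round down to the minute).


Start time: 11:50 = 710 minutes from midnight
End time: 16:29 = 989 minutes from midnight
Sum: 710 + 989 = 1699
Midpoint: 1699 / 2 = 849 minutes
Convert: 849 / 60 = 14 hours, 9 minutes
Result: 14:09

14:09


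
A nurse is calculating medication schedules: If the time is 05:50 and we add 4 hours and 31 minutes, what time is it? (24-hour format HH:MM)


Start time: 05:50
Adding: 4 hours 31 minutes
Minutes: 50 + 31 = 81
Minute overflow: 81 >= 60, so carry 1 hour, minutes = 21
Hours: 5 + 4 + 1 = 10
Result: 10:21

10:21


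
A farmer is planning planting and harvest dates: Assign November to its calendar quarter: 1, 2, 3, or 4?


Month: November (month 11)
Q1: January-March (months 1-3)
Q2: April-June (months 4-6)
Q3: July-September (months 7-9)
Q4: October-December (months 10-12)
Month 11 falls in Q4

4


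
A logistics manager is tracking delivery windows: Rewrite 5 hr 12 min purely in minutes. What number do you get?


Hours: 5
Extra minutes: 12
Minutes per hour: 60
Hours to minutes: 5 x 60 = 300
Total: 300 + 12 = 312

312


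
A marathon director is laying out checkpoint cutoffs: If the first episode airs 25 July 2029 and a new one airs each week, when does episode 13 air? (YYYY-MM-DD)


First occurrence: 2029-07-25 (occurrence 1)
Each occurrence is 7 days after the previous.
Occurrence 13 is 12 weeks after the first.
12 weeks = 84 days
2029-07-25 + 84 days = 2029-10-17

2029-10-17


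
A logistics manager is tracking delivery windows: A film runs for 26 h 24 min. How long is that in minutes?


Hours: 26
Minutes: 24
Convert hours to minutes: 26 x 60 = 1560
Add remaining minutes: 1560 + 24 = 1584

1584


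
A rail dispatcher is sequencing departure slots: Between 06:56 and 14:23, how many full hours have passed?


Start: 06:56
End: 14:23
Hour difference: 14 - 6 = 8 hours
Minute difference: 23 - 56 = -33 minutes
Total minutes: 447
Complete hours: 447 / 60 = 7 (remainder 27)

7


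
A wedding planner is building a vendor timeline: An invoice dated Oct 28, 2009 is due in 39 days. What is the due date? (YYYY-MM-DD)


Start: 2009-10-28
Adding 39 days
Days remaining in October: 3
After October: 36 days still to add
November 2009: 30 days, 6 remaining
December 2009 has 31 days, need 6
Result: 2009-12-06

2009-12-06


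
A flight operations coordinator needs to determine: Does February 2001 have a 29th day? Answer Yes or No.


Year: 2001
Divisible by 4? 2001 / 4 = 500.25 -> No
Not divisible by 4, so NOT a leap year

No


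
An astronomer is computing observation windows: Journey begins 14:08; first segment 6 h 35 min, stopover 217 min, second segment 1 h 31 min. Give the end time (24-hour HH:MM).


Depart: 14:08
Leg 1: +395 min -> 20:43
Layover: +217 min -> 00:20
Leg 2: +91 min -> 01:51
Total travel: 703 minutes = 11h 43m
Arrival: 01:51

01:51


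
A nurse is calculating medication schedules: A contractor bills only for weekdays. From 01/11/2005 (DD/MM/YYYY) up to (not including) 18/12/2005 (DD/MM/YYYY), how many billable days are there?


Start: 2005-11-01 (Tuesday)
End (exclusive): 2005-12-18 (Sunday)
Total calendar days: 47
Full weeks: 47 // 7 = 6 -> 30 weekdays
Remaining 5 days starting on Tuesday:
  Tue(w), Wed(w), Thu(w), Fri(w), Sat(-) -> 4 weekdays
Total business days: 30 + 4 = 34

34


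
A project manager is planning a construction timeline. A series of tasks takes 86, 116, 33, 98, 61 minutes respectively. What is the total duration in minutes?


Durations: 86, 116, 33, 98, 61
Running sum: 86
+ 116 = 202
+ 33 = 235
+ 98 = 333
+ 61 = 394
Total duration: 394 minutes
That is 6 hours and 34 minutes

394


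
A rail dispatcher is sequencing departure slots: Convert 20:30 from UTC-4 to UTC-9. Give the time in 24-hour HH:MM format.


Local time: 20:30 at UTC-4 (offset -4h)
Target zone: UTC-9 (offset -9h)
Difference: -9 - (-4) = -5 hours
Calculation: 20 + (-5) = 15
Result: 15:30

15:30


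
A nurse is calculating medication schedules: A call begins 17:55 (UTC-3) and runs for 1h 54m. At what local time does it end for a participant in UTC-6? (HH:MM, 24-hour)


Start: 17:55 in UTC-3
Step 1 - add duration:
  minutes: 55 + 54 = 109 (carry 1h)
  hours: 17 + 1 + 1 = 19
  end in UTC-3: 19:49
Step 2 - convert UTC-3 -> UTC-6:
  offset difference: -6 - (-3) = -3 hours
  19 + (-3) = 16 -> mod 24 = 16
Result: 16:49 in UTC-6

16:49


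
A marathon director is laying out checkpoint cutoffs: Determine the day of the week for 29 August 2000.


Date: 2000-08-29
January 1, 2000 is a Saturday
Day of year: 242
Offset from Jan 1: 241 days
241 mod 7 = 3
Result: Tuesday

Tuesday


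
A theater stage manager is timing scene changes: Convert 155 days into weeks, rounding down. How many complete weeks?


Total days: 155
Days per week: 7
Division: 155 / 7 = 22 remainder 1
Complete weeks: 22
Remaining days: 1

22


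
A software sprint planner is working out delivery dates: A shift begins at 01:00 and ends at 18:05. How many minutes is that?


Start time: 01:00 = 60 minutes from midnight
End time: 18:05 = 1085 minutes from midnight
Difference: 1085 - 60 = 1025 minutes
That is 17 hours and 5 minutes

1025


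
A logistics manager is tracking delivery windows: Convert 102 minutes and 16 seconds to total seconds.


Minutes: 102
Extra seconds: 16
Seconds per minute: 60
Minutes to seconds: 102 x 60 = 6120
Total: 6120 + 16 = 6136

6136


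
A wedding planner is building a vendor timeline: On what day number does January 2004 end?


Month: January
Year: 2004
January is a 31-day month
Total: 31 days

31


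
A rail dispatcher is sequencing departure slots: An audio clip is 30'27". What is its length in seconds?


Minutes: 30
Seconds: 27
Convert minutes to seconds: 30 x 60 = 1800
Add remaining seconds: 1800 + 27 = 1827

1827


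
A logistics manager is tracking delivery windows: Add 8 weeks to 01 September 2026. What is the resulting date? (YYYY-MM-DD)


Start: 2026-09-01
Weeks to add: 8
Convert to days: 8 x 7 = 56 days
Add 56 days to 2026-09-01
Result: 2026-10-27

2026-10-27


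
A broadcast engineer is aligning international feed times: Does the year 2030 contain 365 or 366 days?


Year: 2030
Check leap year rules:
Divisible by 4? No
2030 is not a leap year
Days: 365

365


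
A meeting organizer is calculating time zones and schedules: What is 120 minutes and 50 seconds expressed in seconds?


Minutes: 120
Extra seconds: 50
Seconds per minute: 60
Minutes to seconds: 120 x 60 = 7200
Total: 7200 + 50 = 7250

7250


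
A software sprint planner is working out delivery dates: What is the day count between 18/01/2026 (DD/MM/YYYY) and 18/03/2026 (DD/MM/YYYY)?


Start date: 2026-01-18
End date: 2026-03-18
Jan 2026: +14 days
Feb 2026: +28 days
Mar 2026: +17 days
Total: 59 days

59


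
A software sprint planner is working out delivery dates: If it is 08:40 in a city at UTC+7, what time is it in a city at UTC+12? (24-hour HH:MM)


Local time: 08:40 at UTC+7 (offset 7h)
Target zone: UTC+12 (offset 12h)
Difference: 12 - (7) = 5 hours
Calculation: 8 + (5) = 13
Result: 13:40

13:40


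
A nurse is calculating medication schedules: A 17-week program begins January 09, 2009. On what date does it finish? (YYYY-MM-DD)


Start: 2009-01-09
Weeks to add: 17
Convert to days: 17 x 7 = 119 days
Add 119 days to 2009-01-09
Result: 2009-05-08

2009-05-08


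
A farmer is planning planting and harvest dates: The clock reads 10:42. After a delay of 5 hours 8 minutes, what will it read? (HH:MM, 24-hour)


Start time: 10:42
Adding: 5 hours 8 minutes
Minutes: 42 + 8 = 50
Hours: 10 + 5 + 0 = 15
Result: 15:50

15:50


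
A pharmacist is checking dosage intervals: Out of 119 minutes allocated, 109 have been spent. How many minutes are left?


Total budget: 119 minutes
Time used: 109 minutes
Remaining: 119 - 109 = 10 minutes
Percent used: 91.6%
Percent remaining: 8.4%

10


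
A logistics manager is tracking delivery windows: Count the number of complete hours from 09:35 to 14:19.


Start: 09:35
End: 14:19
Hour difference: 14 - 9 = 5 hours
Minute difference: 19 - 35 = -16 minutes
Total minutes: 284
Complete hours: 284 / 60 = 4 (remainder 44)

4


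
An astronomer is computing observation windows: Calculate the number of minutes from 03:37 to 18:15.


Start time: 03:37 = 217 minutes from midnight
End time: 18:15 = 1095 minutes from midnight
Difference: 1095 - 217 = 878 minutes
That is 14 hours and 38 minutes

878


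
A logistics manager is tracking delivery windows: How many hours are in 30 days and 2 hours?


Days: 30
Extra hours: 2
Hours per day: 24
Days to hours: 30 x 24 = 720
Total: 720 + 2 = 722

722


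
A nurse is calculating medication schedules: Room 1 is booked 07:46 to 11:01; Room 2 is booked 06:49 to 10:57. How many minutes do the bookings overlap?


Interval A: [466, 661] minutes from midnight
Interval B: [409, 657] minutes from midnight
Overlap start = max(466, 409) = 466
Overlap end = min(661, 657) = 657
Overlap = 657 - 466 = 191 minutes

191


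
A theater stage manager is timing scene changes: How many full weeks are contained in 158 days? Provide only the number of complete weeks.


Total days: 158
Days per week: 7
Division: 158 / 7 = 22 remainder 4
Complete weeks: 22
Remaining days: 4

22


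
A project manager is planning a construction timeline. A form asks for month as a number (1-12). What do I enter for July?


Calendar month order:
6. June
7. July <--
8. August
July is month number 7

7


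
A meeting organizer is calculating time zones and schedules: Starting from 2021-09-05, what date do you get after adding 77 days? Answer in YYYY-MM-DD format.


Start: 2021-09-05
Adding 77 days
Days remaining in September: 25
After September: 52 days still to add
October 2021: 31 days, 21 remaining
November 2021 has 30 days, need 21
Result: 2021-11-21

2021-11-21


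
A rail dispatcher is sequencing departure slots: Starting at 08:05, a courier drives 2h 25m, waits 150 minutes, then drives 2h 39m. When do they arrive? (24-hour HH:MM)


Depart: 08:05
Leg 1: +145 min -> 10:30
Layover: +150 min -> 13:00
Leg 2: +159 min -> 15:39
Total travel: 454 minutes = 7h 34m
Arrival: 15:39

15:39


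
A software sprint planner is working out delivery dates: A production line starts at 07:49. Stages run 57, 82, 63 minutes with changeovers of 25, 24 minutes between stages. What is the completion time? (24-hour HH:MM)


Start: 07:49 = 469 min from midnight
  after task 1 (57 min): 08:46
  after break (25 min): 09:11
  after task 2 (82 min): 10:33
  after break (24 min): 10:57
  after task 3 (63 min): 12:00
Total elapsed: 251 minutes
End time: 12:00

12:00


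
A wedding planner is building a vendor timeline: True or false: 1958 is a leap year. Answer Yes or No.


Year: 1958
Divisible by 4? 1958 / 4 = 489.5 -> No
Not divisible by 4, so NOT a leap year

No


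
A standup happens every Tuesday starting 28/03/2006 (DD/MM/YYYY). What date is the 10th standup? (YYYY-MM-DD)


First occurrence: 2006-03-28 (occurrence 1)
Each occurrence is 7 days after the previous.
Occurrence 10 is 9 weeks after the first.
9 weeks = 63 days
2006-03-28 + 63 days = 2006-05-30

2006-05-30


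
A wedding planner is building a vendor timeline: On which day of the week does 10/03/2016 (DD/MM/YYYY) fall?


Date: 2016-03-10
January 1, 2016 is a Friday
Day of year: 70
Offset from Jan 1: 69 days
69 mod 7 = 6
Result: Thursday

Thursday


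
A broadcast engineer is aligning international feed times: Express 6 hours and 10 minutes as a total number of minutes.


Hours: 6
Extra minutes: 10
Minutes per hour: 60
Hours to minutes: 6 x 60 = 360
Total: 360 + 10 = 370

370


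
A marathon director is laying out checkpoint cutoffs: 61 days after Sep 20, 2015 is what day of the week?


Start: 2015-09-20 (Sunday)
Step 1 - find target date: add 61 days
  2015-09-20 + 61 days = 2015-11-20
Step 2 - day of week:
  61 mod 7 = 5
  Sunday + 5 days -> Friday
Result: Friday (2015-11-20)

Friday


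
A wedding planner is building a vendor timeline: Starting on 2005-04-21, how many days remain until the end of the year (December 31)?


Start: April 21, 2005
End: December 31, 2005
Days left in April: 9
May: 31
June: 30
July: 31
August: 31
... plus remaining months
Sum of remaining months: 245
Total: 9 + 245 = 254

254


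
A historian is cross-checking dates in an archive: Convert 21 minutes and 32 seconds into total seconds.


Minutes: 21
Seconds: 32
Convert minutes to seconds: 21 x 60 = 1260
Add remaining seconds: 1260 + 32 = 1292

1292


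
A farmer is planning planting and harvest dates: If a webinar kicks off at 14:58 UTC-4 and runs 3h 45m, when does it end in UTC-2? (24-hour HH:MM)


Start: 14:58 in UTC-4
Step 1 - add duration:
  minutes: 58 + 45 = 103 (carry 1h)
  hours: 14 + 3 + 1 = 18
  end in UTC-4: 18:43
Step 2 - convert UTC-4 -> UTC-2:
  offset difference: -2 - (-4) = 2 hours
  18 + (2) = 20 -> mod 24 = 20
Result: 20:43 in UTC-2

20:43


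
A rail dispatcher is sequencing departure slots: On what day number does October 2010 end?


Month: October
Year: 2010
October is a 31-day month
Total: 31 days

31


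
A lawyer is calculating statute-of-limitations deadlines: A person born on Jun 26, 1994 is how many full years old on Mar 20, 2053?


Birth: 1994-06-26
Reference: 2053-03-20
Year difference: 2053 - 1994 = 59
Has birthday (06-26) occurred by 03-20? No
Birthday not yet reached this year -> subtract 1
Age in full years: 58

58


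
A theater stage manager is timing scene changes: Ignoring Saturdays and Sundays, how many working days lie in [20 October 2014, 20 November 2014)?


Start: 2014-10-20 (Monday)
End (exclusive): 2014-11-20 (Thursday)
Total calendar days: 31
Full weeks: 31 // 7 = 4 -> 20 weekdays
Remaining 3 days starting on Monday:
  Mon(w), Tue(w), Wed(w) -> 3 weekdays
Total business days: 20 + 3 = 23

23


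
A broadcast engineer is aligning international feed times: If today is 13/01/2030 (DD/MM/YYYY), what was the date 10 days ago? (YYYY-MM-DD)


Start: 2030-01-13
Subtracting 10 days
Days already passed in January: 13
Result: 2030-01-03

2030-01-03


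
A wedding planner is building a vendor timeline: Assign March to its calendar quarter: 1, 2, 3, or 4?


Month: March (month 3)
Q1: January-March (months 1-3)
Q2: April-June (months 4-6)
Q3: July-September (months 7-9)
Q4: October-December (months 10-12)
Month 3 falls in Q1

1


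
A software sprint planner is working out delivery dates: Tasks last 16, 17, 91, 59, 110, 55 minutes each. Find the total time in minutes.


Durations: 16, 17, 91, 59, 110, 55
Running sum: 16
+ 17 = 33
+ 91 = 124
+ 59 = 183
+ 110 = 293
+ 55 = 348
Total duration: 348 minutes
That is 5 hours and 48 minutes

348


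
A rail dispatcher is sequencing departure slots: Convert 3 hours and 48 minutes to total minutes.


Hours: 3
Minutes: 48
Convert hours to minutes: 3 x 60 = 180
Add remaining minutes: 180 + 48 = 228

228


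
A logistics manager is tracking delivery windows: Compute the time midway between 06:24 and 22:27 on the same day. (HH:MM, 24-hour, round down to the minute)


Start time: 06:24 = 384 minutes from midnight
End time: 22:27 = 1347 minutes from midnight
Sum: 384 + 1347 = 1731
Midpoint: 1731 / 2 = 865 minutes
Convert: 865 / 60 = 14 hours, 25 minutes
Result: 14:25

14:25


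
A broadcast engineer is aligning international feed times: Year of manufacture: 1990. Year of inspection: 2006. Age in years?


Birth year: 1990
Current year: 2006
Age = current year - birth year
Age = 2006 - 1990 = 16

16


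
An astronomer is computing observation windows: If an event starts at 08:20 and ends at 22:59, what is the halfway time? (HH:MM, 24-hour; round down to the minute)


Start time: 08:20 = 500 minutes from midnight
End time: 22:59 = 1379 minutes from midnight
Sum: 500 + 1379 = 1879
Midpoint: 1879 / 2 = 939 minutes
Convert: 939 / 60 = 15 hours, 39 minutes
Result: 15:39

15:39


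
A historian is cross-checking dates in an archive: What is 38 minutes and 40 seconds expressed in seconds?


Minutes: 38
Extra seconds: 40
Seconds per minute: 60
Minutes to seconds: 38 x 60 = 2280
Total: 2280 + 40 = 2320

2320


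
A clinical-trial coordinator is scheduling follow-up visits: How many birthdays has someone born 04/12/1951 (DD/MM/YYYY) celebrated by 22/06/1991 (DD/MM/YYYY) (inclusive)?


Birth: 1951-12-04
Reference: 1991-06-22
Year difference: 1991 - 1951 = 40
Has birthday (12-04) occurred by 06-22? No
Birthday not yet reached this year -> subtract 1
Age in full years: 39

39


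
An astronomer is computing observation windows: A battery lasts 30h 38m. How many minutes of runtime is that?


Hours: 30
Extra minutes: 38
Minutes per hour: 60
Hours to minutes: 30 x 60 = 1800
Total: 1800 + 38 = 1838

1838


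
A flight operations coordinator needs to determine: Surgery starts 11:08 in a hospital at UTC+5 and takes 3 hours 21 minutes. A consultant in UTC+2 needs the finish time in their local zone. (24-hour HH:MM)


Start: 11:08 in UTC+5
Step 1 - add duration:
  minutes: 8 + 21 = 29
  hours: 11 + 3 + 0 = 14
  end in UTC+5: 14:29
Step 2 - convert UTC+5 -> UTC+2:
  offset difference: 2 - (5) = -3 hours
  14 + (-3) = 11 -> mod 24 = 11
Result: 11:29 in UTC+2

11:29


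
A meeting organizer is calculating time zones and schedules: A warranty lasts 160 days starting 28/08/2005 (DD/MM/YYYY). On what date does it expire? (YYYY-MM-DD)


Start: 2005-08-28
Adding 160 days
Days remaining in August: 3
After August: 157 days still to add
September 2005: 30 days, 127 remaining
October 2005: 31 days, 96 remaining
November 2005: 30 days, 66 remaining
December 2005: 31 days, 35 remaining
Result: 2006-02-04

2006-02-04


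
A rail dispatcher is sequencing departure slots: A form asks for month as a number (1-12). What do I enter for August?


Calendar month order:
7. July
8. August <--
9. September
August is month number 8

8


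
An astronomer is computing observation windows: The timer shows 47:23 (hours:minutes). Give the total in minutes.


Hours: 47
Minutes: 23
Convert hours to minutes: 47 x 60 = 2820
Add remaining minutes: 2820 + 23 = 2843

2843


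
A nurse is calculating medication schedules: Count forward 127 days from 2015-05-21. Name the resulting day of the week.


Start: 2015-05-21 (Thursday)
Step 1 - find target date: add 127 days
  2015-05-21 + 127 days = 2015-09-25
Step 2 - day of week:
  127 mod 7 = 1
  Thursday + 1 days -> Friday
Result: Friday (2015-09-25)

Friday


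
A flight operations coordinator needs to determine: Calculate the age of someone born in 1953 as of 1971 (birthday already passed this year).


Birth year: 1953
Current year: 1971
Age = current year - birth year
Age = 1971 - 1953 = 18

18


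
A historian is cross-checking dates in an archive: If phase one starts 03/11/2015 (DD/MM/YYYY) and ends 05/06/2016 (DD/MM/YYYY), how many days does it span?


Start date: 2015-11-03
End date: 2016-06-05
Nov 2015: +28 days
Dec 2015: +31 days
Jan 2016: +31 days
... (5 more months)
Total: 215 days

215


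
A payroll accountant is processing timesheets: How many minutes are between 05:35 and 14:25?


Start time: 05:35 = 335 minutes from midnight
End time: 14:25 = 865 minutes from midnight
Difference: 865 - 335 = 530 minutes
That is 8 hours and 50 minutes

530


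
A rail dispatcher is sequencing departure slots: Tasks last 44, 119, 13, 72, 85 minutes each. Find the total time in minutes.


Durations: 44, 119, 13, 72, 85
Running sum: 44
+ 119 = 163
+ 13 = 176
+ 72 = 248
+ 85 = 333
Total duration: 333 minutes
That is 5 hours and 33 minutes

333


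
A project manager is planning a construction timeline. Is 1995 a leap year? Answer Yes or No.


Year: 1995
Divisible by 4? 1995 / 4 = 498.75 -> No
Not divisible by 4, so NOT a leap year

No


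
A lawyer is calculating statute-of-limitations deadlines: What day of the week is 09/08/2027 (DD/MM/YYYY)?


Date: 2027-08-09
January 1, 2027 is a Friday
Day of year: 221
Offset from Jan 1: 220 days
220 mod 7 = 3
Result: Monday

Monday


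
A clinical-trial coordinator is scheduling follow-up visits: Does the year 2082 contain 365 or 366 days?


Year: 2082
Check leap year rules:
Divisible by 4? No
2082 is not a leap year
Days: 365

365


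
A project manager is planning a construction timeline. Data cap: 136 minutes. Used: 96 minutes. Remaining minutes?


Total budget: 136 minutes
Time used: 96 minutes
Remaining: 136 - 96 = 40 minutes
Percent used: 70.6%
Percent remaining: 29.4%

40


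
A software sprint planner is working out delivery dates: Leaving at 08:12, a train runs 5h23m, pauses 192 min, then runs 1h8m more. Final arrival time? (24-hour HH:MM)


Depart: 08:12
Leg 1: +323 min -> 13:35
Layover: +192 min -> 16:47
Leg 2: +68 min -> 17:55
Total travel: 583 minutes = 9h 43m
Arrival: 17:55

17:55


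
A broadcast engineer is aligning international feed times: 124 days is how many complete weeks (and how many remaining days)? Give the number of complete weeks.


Total days: 124
Days per week: 7
Division: 124 / 7 = 17 remainder 5
Complete weeks: 17
Remaining days: 5

17


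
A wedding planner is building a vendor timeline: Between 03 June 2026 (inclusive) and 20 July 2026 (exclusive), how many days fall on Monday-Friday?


Start: 2026-06-03 (Wednesday)
End (exclusive): 2026-07-20 (Monday)
Total calendar days: 47
Full weeks: 47 // 7 = 6 -> 30 weekdays
Remaining 5 days starting on Wednesday:
  Wed(w), Thu(w), Fri(w), Sat(-), Sun(-) -> 3 weekdays
Total business days: 30 + 3 = 33

33


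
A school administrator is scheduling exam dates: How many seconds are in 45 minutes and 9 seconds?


Minutes: 45
Seconds: 9
Convert minutes to seconds: 45 x 60 = 2700
Add remaining seconds: 2700 + 9 = 2709

2709


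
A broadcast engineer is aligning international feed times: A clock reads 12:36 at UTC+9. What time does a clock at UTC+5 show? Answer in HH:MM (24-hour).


Local time: 12:36 at UTC+9 (offset 9h)
Target zone: UTC+5 (offset 5h)
Difference: 5 - (9) = -4 hours
Calculation: 12 + (-4) = 8
Result: 08:36

08:36


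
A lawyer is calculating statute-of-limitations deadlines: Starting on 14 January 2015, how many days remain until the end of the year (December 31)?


Start: January 14, 2015
End: December 31, 2015
Days left in January: 17
February: 28
March: 31
April: 30
May: 31
... plus remaining months
Sum of remaining months: 334
Total: 17 + 334 = 351

351


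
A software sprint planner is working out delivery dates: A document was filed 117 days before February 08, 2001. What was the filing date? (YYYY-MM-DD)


Start: 2001-02-08
Subtracting 117 days
Days already passed in February: 8
After going back through February: 109 more days to subtract
January 2001: 31 days, 78 remaining
December 2000: 31 days, 47 remaining
November 2000: 30 days, 17 remaining
October 2000 has 31 days, need 17
Result: 2000-10-14

2000-10-14


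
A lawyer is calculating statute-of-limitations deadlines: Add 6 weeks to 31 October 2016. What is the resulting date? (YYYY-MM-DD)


Start: 2016-10-31
Weeks to add: 6
Convert to days: 6 x 7 = 42 days
Add 42 days to 2016-10-31
Result: 2016-12-12

2016-12-12


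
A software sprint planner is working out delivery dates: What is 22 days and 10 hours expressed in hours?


Days: 22
Extra hours: 10
Hours per day: 24
Days to hours: 22 x 24 = 528
Total: 528 + 10 = 538

538


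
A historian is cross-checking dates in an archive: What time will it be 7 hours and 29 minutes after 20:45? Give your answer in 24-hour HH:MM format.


Start time: 20:45
Adding: 7 hours 29 minutes
Minutes: 45 + 29 = 74
Minute overflow: 74 >= 60, so carry 1 hour, minutes = 14
Hours: 20 + 7 + 1 = 28
Hour wraparound: 28 mod 24 = 4
Result: 04:14

04:14


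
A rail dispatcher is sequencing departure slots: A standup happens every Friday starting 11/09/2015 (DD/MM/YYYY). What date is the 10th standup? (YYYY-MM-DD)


First occurrence: 2015-09-11 (occurrence 1)
Each occurrence is 7 days after the previous.
Occurrence 10 is 9 weeks after the first.
9 weeks = 63 days
2015-09-11 + 63 days = 2015-11-13

2015-11-13


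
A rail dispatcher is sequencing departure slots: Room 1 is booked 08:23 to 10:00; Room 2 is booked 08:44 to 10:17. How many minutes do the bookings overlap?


Interval A: [503, 600] minutes from midnight
Interval B: [524, 617] minutes from midnight
Overlap start = max(503, 524) = 524
Overlap end = min(600, 617) = 600
Overlap = 600 - 524 = 76 minutes

76


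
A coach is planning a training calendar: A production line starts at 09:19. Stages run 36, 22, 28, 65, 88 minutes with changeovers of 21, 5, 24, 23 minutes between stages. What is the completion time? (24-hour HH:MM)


Start: 09:19 = 559 min from midnight
  after task 1 (36 min): 09:55
  after break (21 min): 10:16
  after task 2 (22 min): 10:38
  after break (5 min): 10:43
  after task 3 (28 min): 11:11
  after break (24 min): 11:35
  after task 4 (65 min): 12:40
  after break (23 min): 13:03
  after task 5 (88 min): 14:31
Total elapsed: 312 minutes
End time: 14:31

14:31


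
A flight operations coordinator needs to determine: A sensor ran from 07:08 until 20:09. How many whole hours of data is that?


Start: 07:08
End: 20:09
Hour difference: 20 - 7 = 13 hours
Minute difference: 9 - 8 = 1 minutes
Total minutes: 781
Complete hours: 781 / 60 = 13 (remainder 1)

13


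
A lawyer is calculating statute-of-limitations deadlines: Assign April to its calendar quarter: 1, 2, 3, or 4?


Month: April (month 4)
Q1: January-March (months 1-3)
Q2: April-June (months 4-6)
Q3: July-September (months 7-9)
Q4: October-December (months 10-12)
Month 4 falls in Q2

2


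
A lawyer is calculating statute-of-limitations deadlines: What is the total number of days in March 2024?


Month: March
Year: 2024
March is a 31-day month
Total: 31 days

31


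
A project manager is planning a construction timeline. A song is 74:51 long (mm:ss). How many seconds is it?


Minutes: 74
Extra seconds: 51
Seconds per minute: 60
Minutes to seconds: 74 x 60 = 4440
Total: 4440 + 51 = 4491

4491


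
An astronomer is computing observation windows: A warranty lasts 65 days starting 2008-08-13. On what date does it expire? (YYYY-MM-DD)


Start: 2008-08-13
Adding 65 days
Days remaining in August: 18
After August: 47 days still to add
September 2008: 30 days, 17 remaining
October 2008 has 31 days, need 17
Result: 2008-10-17

2008-10-17


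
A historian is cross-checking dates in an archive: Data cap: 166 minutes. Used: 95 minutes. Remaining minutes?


Total budget: 166 minutes
Time used: 95 minutes
Remaining: 166 - 95 = 71 minutes
Percent used: 57.2%
Percent remaining: 42.8%

71


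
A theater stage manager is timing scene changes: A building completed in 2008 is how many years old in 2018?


Birth year: 2008
Current year: 2018
Age = current year - birth year
Age = 2018 - 2008 = 10

10


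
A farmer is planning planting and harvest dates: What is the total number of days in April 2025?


Month: April
Year: 2025
April is a 30-day month
Total: 30 days

30


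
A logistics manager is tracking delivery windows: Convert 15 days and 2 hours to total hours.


Days: 15
Extra hours: 2
Hours per day: 24
Days to hours: 15 x 24 = 360
Total: 360 + 2 = 362

362


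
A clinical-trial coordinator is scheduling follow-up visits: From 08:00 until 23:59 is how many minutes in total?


Start time: 08:00 = 480 minutes from midnight
End time: 23:59 = 1439 minutes from midnight
Difference: 1439 - 480 = 959 minutes
That is 15 hours and 59 minutes

959
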